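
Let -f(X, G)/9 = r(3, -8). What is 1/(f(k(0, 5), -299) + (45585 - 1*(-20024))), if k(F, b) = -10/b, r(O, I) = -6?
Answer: 1/65663 ≈ 1.5229e-5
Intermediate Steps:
f(X, G) = 54 (f(X, G) = -9*(-6) = 54)
1/(f(k(0, 5), -299) + (45585 - 1*(-20024))) = 1/(54 + (45585 - 1*(-20024))) = 1/(54 + (45585 + 20024)) = 1/(54 + 65609) = 1/65663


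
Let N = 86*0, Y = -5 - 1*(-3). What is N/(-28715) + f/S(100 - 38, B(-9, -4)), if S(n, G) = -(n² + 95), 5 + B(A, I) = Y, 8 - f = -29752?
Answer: -9920/1313 ≈ -7.5552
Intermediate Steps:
f = 29760 (f = 8 - 1*(-29752) = 8 + 29752 = 29760)
Y = -2 (Y = -5 + 3 = -2)
B(A, I) = -7 (B(A, I) = -5 - 2 = -7)
N = 0
S(n, G) = -95 - n² (S(n, G) = -(95 + n²) = -95 - n²)
N/(-28715) + f/S(100 - 38, B(-9, -4)) = 0/(-28715) + 29760/(-95 - (100 - 38)²) = 0*(-1/28715) + 29760/(-95 - 1*62²) = 0 + 29760/(-95 - 1*3844) = 0 + 29760/(-95 - 3844) = 0 + 29760/(-3939) = 0 + 29760*(-1/3939) = 0 - 9920/1313 = -9920/1313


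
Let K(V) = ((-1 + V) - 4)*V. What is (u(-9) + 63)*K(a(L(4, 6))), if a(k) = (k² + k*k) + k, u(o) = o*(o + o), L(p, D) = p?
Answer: 251100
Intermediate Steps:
u(o) = 2*o² (u(o) = o*(2*o) = 2*o²)
a(k) = k + 2*k² (a(k) = (k² + k²) + k = 2*k² + k = k + 2*k²)
K(V) = V*(-5 + V) (K(V) = (-5 + V)*V = V*(-5 + V))
(u(-9) + 63)*K(a(L(4, 6))) = (2*(-9)² + 63)*((4*(1 + 2*4))*(-5 + 4*(1 + 2*4))) = (2*81 + 63)*((4*(1 + 8))*(-5 + 4*(1 + 8))) = (162 + 63)*((4*9)*(-5 + 4*9)) = 225*(36*(-5 + 36)) = 225*(36*31) = 225*1116 = 251100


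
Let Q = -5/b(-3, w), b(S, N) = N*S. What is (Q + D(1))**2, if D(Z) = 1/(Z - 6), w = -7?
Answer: 2116/11025 ≈ 0.19193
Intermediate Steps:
D(Z) = 1/(-6 + Z)
Q = -5/21 (Q = -5/((-7*(-3))) = -5/21 ≈ -0.23810)
(Q + D(1))**2 = (-5/21 + 1/(-6 + 1))**2 = (-5/21 + 1/(-5))**2 = (-5/21 - 1/5)**2 = (-46/105)**2 = 2116/11025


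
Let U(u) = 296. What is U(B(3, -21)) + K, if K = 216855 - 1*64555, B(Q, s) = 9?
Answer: 152596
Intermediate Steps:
K = 152300 (K = 216855 - 64555 = 152300)
U(B(3, -21)) + K = 296 + 152300 = 152596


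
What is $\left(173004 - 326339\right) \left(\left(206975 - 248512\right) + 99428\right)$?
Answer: $-8876716485$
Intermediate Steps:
$\left(173004 - 326339\right) \left(\left(206975 - 248512\right) + 99428\right) = - 153335 \left(\left(206975 - 248512\right) + 99428\right) = - 153335 \left(-41537 + 99428\right) = \left(-153335\right) 57891 = -8876716485$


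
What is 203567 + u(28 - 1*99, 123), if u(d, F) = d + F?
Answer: 203619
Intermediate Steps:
u(d, F) = F + d
203567 + u(28 - 1*99, 123) = 203567 + (123 + (28 - 1*99)) = 203567 + (123 + (28 - 99)) = 203567 + (123 - 71) = 203567 + 52 = 203619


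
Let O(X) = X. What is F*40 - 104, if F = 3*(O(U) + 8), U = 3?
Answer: 1216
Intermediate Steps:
F = 33 (F = 3*(3 + 8) = 3*11 = 33)
F*40 - 104 = 33*40 - 104 = 1320 - 104 = 1216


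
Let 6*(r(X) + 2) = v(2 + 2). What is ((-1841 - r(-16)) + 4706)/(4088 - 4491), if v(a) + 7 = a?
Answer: -185/26 ≈ -7.1154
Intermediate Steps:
v(a) = -7 + a
r(X) = -5/2 (r(X) = -2 + (-7 + (2 + 2))/6 = -2 + (-7 + 4)/6 = -2 + (1/6)*(-3) = -2 - 1/2 = -5/2)
((-1841 - r(-16)) + 4706)/(4088 - 4491) = ((-1841 - 1*(-5/2)) + 4706)/(4088 - 4491) = ((-1841 + 5/2) + 4706)/(-403) = (-3677/2 + 4706)*(-1/403) = (5735/2)*(-1/403) = -185/26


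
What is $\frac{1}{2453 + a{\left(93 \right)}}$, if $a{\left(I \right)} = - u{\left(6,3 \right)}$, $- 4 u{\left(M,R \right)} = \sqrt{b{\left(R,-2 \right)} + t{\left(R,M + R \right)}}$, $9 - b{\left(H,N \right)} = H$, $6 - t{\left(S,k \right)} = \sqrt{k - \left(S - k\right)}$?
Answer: $\frac{1}{2453 + \frac{\sqrt{12 - \sqrt{15}}}{4}} \approx 0.00040755$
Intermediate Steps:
$t{\left(S,k \right)} = 6 - \sqrt{- S + 2 k}$ ($t{\left(S,k \right)} = 6 - \sqrt{k - \left(S - k\right)} = 6 - \sqrt{- S + 2 k}$)
$b{\left(H,N \right)} = 9 - H$
$u{\left(M,R \right)} = - \frac{\sqrt{15 - R - \sqrt{R + 2 M}}}{4}$ ($u{\left(M,R \right)} = - \frac{\sqrt{\left(9 - R\right) - \left(-6 + \sqrt{- R + 2 \left(M + R\right)}\right)}}{4} = - \frac{\sqrt{\left(9 - R\right) - \left(-6 + \sqrt{- R + \left(2 M + 2 R\right)}\right)}}{4} = - \frac{\sqrt{\left(9 - R\right) - \left(-6 + \sqrt{R + 2 M}\right)}}{4} = - \frac{\sqrt{15 - R - \sqrt{R + 2 M}}}{4}$)
$a{\left(I \right)} = \frac{\sqrt{12 - \sqrt{15}}}{4}$ ($a{\left(I \right)} = - \frac{\left(-1\right) \sqrt{15 - 3 - \sqrt{3 + 2 \cdot 6}}}{4} = - \frac{\left(-1\right) \sqrt{15 - 3 - \sqrt{3 + 12}}}{4} = - \frac{\left(-1\right) \sqrt{15 - 3 - \sqrt{15}}}{4} = - \frac{\left(-1\right) \sqrt{12 - \sqrt{15}}}{4} = \frac{\sqrt{12 - \sqrt{15}}}{4}$)
$\frac{1}{2453 + a{\left(93 \right)}} = \frac{1}{2453 + \frac{\sqrt{12 - \sqrt{15}}}{4}}$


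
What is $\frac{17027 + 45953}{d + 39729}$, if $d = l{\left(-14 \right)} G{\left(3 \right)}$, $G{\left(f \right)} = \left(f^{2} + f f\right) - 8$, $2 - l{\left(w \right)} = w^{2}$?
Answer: $\frac{62980}{37789} \approx 1.6666$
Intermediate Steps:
$l{\left(w \right)} = 2 - w^{2}$
$G{\left(f \right)} = -8 + 2 f^{2}$ ($G{\left(f \right)} = \left(f^{2} + f^{2}\right) - 8 = 2 f^{2} - 8 = -8 + 2 f^{2}$)
$d = -1940$ ($d = \left(2 - \left(-14\right)^{2}\right) \left(-8 + 2 \cdot 3^{2}\right) = \left(2 - 196\right) \left(-8 + 2 \cdot 9\right) = \left(2 - 196\right) \left(-8 + 18\right) = \left(-194\right) 10 = -1940$)
$\frac{17027 + 45953}{d + 39729} = \frac{17027 + 45953}{-1940 + 39729} = \frac{62980}{37789}$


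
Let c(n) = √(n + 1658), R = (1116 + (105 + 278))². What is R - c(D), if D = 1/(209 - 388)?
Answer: 2247001 - √53123799/179 ≈ 2.2470e+6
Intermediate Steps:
R = 2247001 (R = (1116 + 383)² = 1499² = 2247001)
D = -1/179 (D = 1/(-179) = -1/179 ≈ -0.0055866)
c(n) = √(1658 + n)
R - c(D) = 2247001 - √(1658 - 1/179) = 2247001 - √(296781/179) = 2247001 - √53123799/179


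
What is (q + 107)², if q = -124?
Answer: 289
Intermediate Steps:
(q + 107)² = (-124 + 107)² = (-17)² = 289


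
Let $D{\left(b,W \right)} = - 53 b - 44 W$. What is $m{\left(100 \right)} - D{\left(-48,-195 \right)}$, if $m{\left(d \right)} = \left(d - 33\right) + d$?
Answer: $-10957$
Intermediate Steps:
$m{\left(d \right)} = -33 + 2 d$ ($m{\left(d \right)} = \left(-33 + d\right) + d = -33 + 2 d$)
$m{\left(100 \right)} - D{\left(-48,-195 \right)} = \left(-33 + 2 \cdot 100\right) - \left(\left(-53\right) \left(-48\right) - -8580\right) = \left(-33 + 200\right) - \left(2544 + 8580\right) = 167 - 11124 = -10957$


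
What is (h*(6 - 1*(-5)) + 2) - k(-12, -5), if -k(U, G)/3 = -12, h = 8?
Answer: 54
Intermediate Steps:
k(U, G) = 36 (k(U, G) = -3*(-12) = 36)
(h*(6 - 1*(-5)) + 2) - k(-12, -5) = (8*(6 - 1*(-5)) + 2) - 1*36 = (8*(6 + 5) + 2) - 36 = (8*11 + 2) - 36 = (88 + 2) - 36 = 90 - 36 = 54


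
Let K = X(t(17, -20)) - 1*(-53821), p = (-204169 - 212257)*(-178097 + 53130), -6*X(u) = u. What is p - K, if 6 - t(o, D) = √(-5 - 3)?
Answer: 52039454122 - I*√2/3 ≈ 5.2039e+10 - 0.4714*I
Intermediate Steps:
t(o, D) = 6 - 2*I*√2 (t(o, D) = 6 - √(-5 - 3) = 6 - √(-8) = 6 - 2*I*√2)
X(u) = -u/6
p = 52039507942 (p = -416426*(-124967) = 52039507942)
K = 53820 + I*√2/3 (K = -(6 - 2*I*√2)/6 - 1*(-53821) = (-1 + I*√2/3) + 53821 = 53820 + I*√2/3 ≈ 53820.0 + 0.4714*I)
p - K = 52039507942 - (53820 + I*√2/3) = 52039507942 + (-53820 - I*√2/3) = 52039454122 - I*√2/3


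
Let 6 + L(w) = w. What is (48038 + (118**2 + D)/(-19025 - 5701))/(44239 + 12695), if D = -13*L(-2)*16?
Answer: 98981000/117312507 ≈ 0.84374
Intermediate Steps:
L(w) = -6 + w
D = 1664 (D = -13*(-6 - 2)*16 = -13*(-8)*16 = 104*16 = 1664)
(48038 + (118**2 + D)/(-19025 - 5701))/(44239 + 12695) = (48038 + (118**2 + 1664)/(-19025 - 5701))/(44239 + 12695) = (48038 + (13924 + 1664)/(-24726))/56934 = (48038 + 15588*(-1/24726))*(1/56934) = (48038 - 2598/4121)*(1/56934) = (197962000/4121)*(1/56934) = 98981000/117312507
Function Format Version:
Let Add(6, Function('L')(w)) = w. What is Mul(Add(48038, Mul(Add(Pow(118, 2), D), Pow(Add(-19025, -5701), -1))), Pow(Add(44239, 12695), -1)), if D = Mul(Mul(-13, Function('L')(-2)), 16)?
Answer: Rational(98981000, 117312507) ≈ 0.84374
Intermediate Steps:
Function('L')(w) = Add(-6, w)
D = 1664 (D = Mul(Mul(-13, Add(-6, -2)), 16) = Mul(Mul(-13, -8), 16) = Mul(104, 16) = 1664)
Mul(Add(48038, Mul(Add(Pow(118, 2), D), Pow(Add(-19025, -5701), -1))), Pow(Add(44239, 12695), -1)) = Mul(Add(48038, Mul(Add(Pow(118, 2), 1664), Pow(Add(-19025, -5701), -1))), Pow(Add(44239, 12695), -1)) = Mul(Add(48038, Mul(Add(13924, 1664), Pow(-24726, -1))), Pow(56934, -1)) = Mul(Add(48038, Mul(15588, Rational(-1, 24726))), Rational(1, 56934)) = Mul(Add(48038, Rational(-2598, 4121)), Rational(1, 56934)) = Mul(Rational(197962000, 4121), Rational(1, 56934)) = Rational(98981000, 117312507)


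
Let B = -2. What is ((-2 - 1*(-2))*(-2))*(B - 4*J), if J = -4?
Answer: 0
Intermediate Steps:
((-2 - 1*(-2))*(-2))*(B - 4*J) = ((-2 - 1*(-2))*(-2))*(-2 - 4*(-4)) = ((-2 + 2)*(-2))*(-2 + 16) = (0*(-2))*14 = 0*14 = 0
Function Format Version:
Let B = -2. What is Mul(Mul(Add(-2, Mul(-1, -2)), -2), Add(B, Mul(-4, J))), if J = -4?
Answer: 0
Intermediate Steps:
Mul(Mul(Add(-2, Mul(-1, -2)), -2), Add(B, Mul(-4, J))) = Mul(Mul(Add(-2, Mul(-1, -2)), -2), Add(-2, Mul(-4, -4))) = Mul(Mul(Add(-2, 2), -2), Add(-2, 16)) = Mul(Mul(0, -2), 14) = Mul(0, 14) = 0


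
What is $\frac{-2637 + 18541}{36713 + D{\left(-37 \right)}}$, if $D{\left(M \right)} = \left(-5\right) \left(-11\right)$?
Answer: $\frac{497}{1149} \approx 0.43255$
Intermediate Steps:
$D{\left(M \right)} = 55$
$\frac{-2637 + 18541}{36713 + D{\left(-37 \right)}} = \frac{-2637 + 18541}{36713 + 55} = \frac{15904}{36768} = 15904 \cdot \frac{1}{36768} = \frac{497}{1149}$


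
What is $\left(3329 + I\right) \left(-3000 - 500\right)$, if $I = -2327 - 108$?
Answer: $-3129000$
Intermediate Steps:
$I = -2435$ ($I = -2327 - 108 = -2435$)
$\left(3329 + I\right) \left(-3000 - 500\right) = \left(3329 - 2435\right) \left(-3000 - 500\right) = 894 \left(-3500\right) = -3129000$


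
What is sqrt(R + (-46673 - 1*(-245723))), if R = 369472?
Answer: sqrt(568522) ≈ 754.00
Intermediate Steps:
sqrt(R + (-46673 - 1*(-245723))) = sqrt(369472 + (-46673 - 1*(-245723))) = sqrt(369472 + (-46673 + 245723)) = sqrt(369472 + 199050) = sqrt(568522)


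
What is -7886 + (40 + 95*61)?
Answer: -2051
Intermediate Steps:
-7886 + (40 + 95*61) = -7886 + (40 + 5795) = -7886 + 5835 = -2051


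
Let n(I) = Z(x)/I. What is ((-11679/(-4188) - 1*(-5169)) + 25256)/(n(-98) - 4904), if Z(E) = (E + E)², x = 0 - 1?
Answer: -2081382457/335456008 ≈ -6.2046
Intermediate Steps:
x = -1
Z(E) = 4*E² (Z(E) = (2*E)² = 4*E²)
n(I) = 4/I (n(I) = (4*(-1)²)/I = (4*1)/I = 4/I)
((-11679/(-4188) - 1*(-5169)) + 25256)/(n(-98) - 4904) = ((-11679/(-4188) - 1*(-5169)) + 25256)/(4/(-98) - 4904) = ((-11679*(-1/4188) + 5169) + 25256)/(4*(-1/98) - 4904) = ((3893/1396 + 5169) + 25256)/(-2/49 - 4904) = (7219817/1396 + 25256)/(-240298/49) = (42477193/1396)*(-49/240298) = -2081382457/335456008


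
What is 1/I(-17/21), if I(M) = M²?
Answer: 441/289 ≈ 1.5260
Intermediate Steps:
1/I(-17/21) = 1/((-17/21)²) = 1/(289/441) = 441/289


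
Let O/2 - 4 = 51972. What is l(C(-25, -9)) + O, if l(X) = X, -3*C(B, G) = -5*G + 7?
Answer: 311804/3 ≈ 1.0393e+5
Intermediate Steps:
C(B, G) = -7/3 + 5*G/3 (C(B, G) = -(-5*G + 7)/3 = -(7 - 5*G)/3 = -7/3 + 5*G/3)
O = 103952 (O = 8 + 2*51972 = 8 + 103944 = 103952)
l(C(-25, -9)) + O = (-7/3 + (5/3)*(-9)) + 103952 = (-7/3 - 15) + 103952 = -52/3 + 103952 = 311804/3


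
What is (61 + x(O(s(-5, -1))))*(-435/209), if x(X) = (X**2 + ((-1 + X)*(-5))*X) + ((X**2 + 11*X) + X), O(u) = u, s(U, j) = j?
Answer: -17835/209 ≈ -85.335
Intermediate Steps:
x(X) = 2*X**2 + 12*X + X*(5 - 5*X) (x(X) = (X**2 + (5 - 5*X)*X) + (X**2 + 12*X) = (X**2 + X*(5 - 5*X)) + (X**2 + 12*X) = 2*X**2 + 12*X + X*(5 - 5*X))
(61 + x(O(s(-5, -1))))*(-435/209) = (61 - (17 - 3*(-1)))*(-435/209) = (61 - (17 + 3))*(-435*1/209) = (61 - 1*20)*(-435/209) = (61 - 20)*(-435/209) = 41*(-435/209) = -17835/209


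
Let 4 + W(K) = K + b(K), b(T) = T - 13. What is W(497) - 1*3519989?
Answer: -3519012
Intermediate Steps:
b(T) = -13 + T
W(K) = -17 + 2*K (W(K) = -4 + (K + (-13 + K)) = -4 + (-13 + 2*K) = -17 + 2*K)
W(497) - 1*3519989 = (-17 + 2*497) - 1*3519989 = (-17 + 994) - 3519989 = 977 - 3519989 = -3519012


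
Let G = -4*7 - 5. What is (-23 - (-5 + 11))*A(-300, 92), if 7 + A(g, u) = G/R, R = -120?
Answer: 7801/40 ≈ 195.02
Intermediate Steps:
G = -33 (G = -28 - 5 = -33)
A(g, u) = -269/40 (A(g, u) = -7 - 33/(-120) = -7 - 33*(-1/120) = -7 + 11/40 = -269/40)
(-23 - (-5 + 11))*A(-300, 92) = (-23 - (-5 + 11))*(-269/40) = (-23 - 1*6)*(-269/40) = (-23 - 6)*(-269/40) = -29*(-269/40) = 7801/40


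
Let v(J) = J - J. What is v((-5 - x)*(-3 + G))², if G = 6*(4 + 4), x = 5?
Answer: 0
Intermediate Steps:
G = 48 (G = 6*8 = 48)
v(J) = 0
v((-5 - x)*(-3 + G))² = 0² = 0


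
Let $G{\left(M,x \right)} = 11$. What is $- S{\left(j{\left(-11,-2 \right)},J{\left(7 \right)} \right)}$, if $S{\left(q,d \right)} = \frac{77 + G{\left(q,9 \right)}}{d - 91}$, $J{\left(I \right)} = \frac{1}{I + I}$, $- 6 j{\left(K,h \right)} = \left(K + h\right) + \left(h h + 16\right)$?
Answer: $\frac{1232}{1273} \approx 0.96779$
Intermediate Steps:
$j{\left(K,h \right)} = - \frac{8}{3} - \frac{K}{6} - \frac{h}{6} - \frac{h^{2}}{6}$ ($j{\left(K,h \right)} = - \frac{\left(K + h\right) + \left(h h + 16\right)}{6} = - \frac{\left(K + h\right) + \left(h^{2} + 16\right)}{6} = - \frac{\left(K + h\right) + \left(16 + h^{2}\right)}{6} = - \frac{16 + K + h + h^{2}}{6} = - \frac{8}{3} - \frac{K}{6} - \frac{h}{6} - \frac{h^{2}}{6}$)
$J{\left(I \right)} = \frac{1}{2 I}$
$S{\left(q,d \right)} = \frac{88}{-91 + d}$ ($S{\left(q,d \right)} = \frac{77 + 11}{d - 91} = \frac{88}{-91 + d}$)
$- S{\left(j{\left(-11,-2 \right)},J{\left(7 \right)} \right)} = - \frac{88}{-91 + \frac{1}{2 \cdot 7}} = - \frac{88}{-91 + \frac{1}{2} \cdot \frac{1}{7}} = - \frac{88}{-91 + \frac{1}{14}} = - \frac{88}{- \frac{1273}{14}} = - \frac{88 \left(-14\right)}{1273} = \left(-1\right) \left(- \frac{1232}{1273}\right) = \frac{1232}{1273}$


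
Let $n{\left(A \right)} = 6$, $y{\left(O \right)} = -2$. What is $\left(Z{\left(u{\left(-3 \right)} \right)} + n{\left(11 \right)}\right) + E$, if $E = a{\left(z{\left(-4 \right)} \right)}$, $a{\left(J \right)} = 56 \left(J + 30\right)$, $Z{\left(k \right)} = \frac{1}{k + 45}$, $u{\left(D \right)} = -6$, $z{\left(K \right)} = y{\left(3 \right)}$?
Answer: $\frac{61387}{39} \approx 1574.0$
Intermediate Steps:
$z{\left(K \right)} = -2$
$Z{\left(k \right)} = \frac{1}{45 + k}$
$a{\left(J \right)} = 1680 + 56 J$ ($a{\left(J \right)} = 56 \left(30 + J\right) = 1680 + 56 J$)
$E = 1568$ ($E = 1680 + 56 \left(-2\right) = 1680 - 112 = 1568$)
$\left(Z{\left(u{\left(-3 \right)} \right)} + n{\left(11 \right)}\right) + E = \left(\frac{1}{45 - 6} + 6\right) + 1568 = \left(\frac{1}{39} + 6\right) + 1568 = \frac{235}{39} + 1568 = \frac{61387}{39}$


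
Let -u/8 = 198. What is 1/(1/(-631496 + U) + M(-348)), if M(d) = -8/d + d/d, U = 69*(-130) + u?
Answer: 55858350/57142363 ≈ 0.97753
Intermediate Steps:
u = -1584 (u = -8*198 = -1584)
U = -10554 (U = 69*(-130) - 1584 = -8970 - 1584 = -10554)
M(d) = 1 - 8/d (M(d) = -8/d + 1 = 1 - 8/d)
1/(1/(-631496 + U) + M(-348)) = 1/(1/(-631496 - 10554) + (-8 - 348)/(-348)) = 1/(1/(-642050) - 1/348*(-356)) = 1/(-1/642050 + 89/87) = 1/(57142363/55858350) = 55858350/57142363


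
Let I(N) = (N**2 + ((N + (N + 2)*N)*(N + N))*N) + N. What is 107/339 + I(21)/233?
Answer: 150876541/78987 ≈ 1910.1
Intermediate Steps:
I(N) = N + N**2 + 2*N**2*(N + N*(2 + N)) (I(N) = (N**2 + ((N + (2 + N)*N)*(2*N))*N) + N = (N**2 + ((N + N*(2 + N))*(2*N))*N) + N = (N**2 + (2*N*(N + N*(2 + N)))*N) + N = (N**2 + 2*N**2*(N + N*(2 + N))) + N = N + N**2 + 2*N**2*(N + N*(2 + N)))
107/339 + I(21)/233 = 107/339 + (21*(1 + 21 + 2*21**3 + 6*21**2))/233 = 107*(1/339) + (21*(1 + 21 + 2*9261 + 6*441))*(1/233) = 107/339 + (21*(1 + 21 + 18522 + 2646))*(1/233) = 107/339 + (21*21190)*(1/233) = 107/339 + 444990*(1/233) = 107/339 + 444990/233 = 150876541/78987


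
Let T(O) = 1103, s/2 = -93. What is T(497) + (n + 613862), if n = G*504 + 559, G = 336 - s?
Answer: 878612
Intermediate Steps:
s = -186 (s = 2*(-93) = -186)
G = 522 (G = 336 - 1*(-186) = 336 + 186 = 522)
n = 263647 (n = 522*504 + 559 = 263088 + 559 = 263647)
T(497) + (n + 613862) = 1103 + (263647 + 613862) = 1103 + 877509 = 878612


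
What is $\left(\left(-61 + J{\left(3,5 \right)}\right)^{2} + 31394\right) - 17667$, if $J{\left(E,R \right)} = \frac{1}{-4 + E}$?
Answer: $17571$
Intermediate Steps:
$\left(\left(-61 + J{\left(3,5 \right)}\right)^{2} + 31394\right) - 17667 = \left(\left(-61 + \frac{1}{-4 + 3}\right)^{2} + 31394\right) - 17667 = \left(\left(-61 + \frac{1}{-1}\right)^{2} + 31394\right) - 17667 = \left(\left(-61 - 1\right)^{2} + 31394\right) - 17667 = \left(\left(-62\right)^{2} + 31394\right) - 17667 = \left(3844 + 31394\right) - 17667 = 35238 - 17667 = 17571$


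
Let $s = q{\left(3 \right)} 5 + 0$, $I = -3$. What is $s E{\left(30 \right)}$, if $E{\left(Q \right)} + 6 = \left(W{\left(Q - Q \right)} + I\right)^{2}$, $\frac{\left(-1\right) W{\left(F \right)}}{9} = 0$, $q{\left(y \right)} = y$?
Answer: $45$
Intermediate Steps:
$W{\left(F \right)} = 0$ ($W{\left(F \right)} = \left(-9\right) 0 = 0$)
$E{\left(Q \right)} = 3$ ($E{\left(Q \right)} = -6 + \left(0 - 3\right)^{2} = -6 + \left(-3\right)^{2} = -6 + 9 = 3$)
$s = 15$ ($s = 3 \cdot 5 + 0 = 15 + 0 = 15$)
$s E{\left(30 \right)} = 15 \cdot 3 = 45$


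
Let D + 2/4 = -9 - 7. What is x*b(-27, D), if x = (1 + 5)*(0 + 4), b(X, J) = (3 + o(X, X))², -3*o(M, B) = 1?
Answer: 512/3 ≈ 170.67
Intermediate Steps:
D = -33/2 (D = -½ + (-9 - 7) = -½ - 16 = -33/2 ≈ -16.500)
o(M, B) = -⅓ (o(M, B) = -⅓*1 = -⅓)
b(X, J) = 64/9 (b(X, J) = (3 - ⅓)² = (8/3)² = 64/9)
x = 24 (x = 6*4 = 24)
x*b(-27, D) = 24*(64/9) = 512/3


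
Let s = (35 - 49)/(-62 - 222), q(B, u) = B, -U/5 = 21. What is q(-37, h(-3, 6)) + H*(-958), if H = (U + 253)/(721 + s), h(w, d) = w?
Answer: -23921721/102389 ≈ -233.64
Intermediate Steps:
U = -105 (U = -5*21 = -105)
s = 7/142 (s = -14/(-284) = -14*(-1/284) = 7/142 ≈ 0.049296)
H = 21016/102389 (H = (-105 + 253)/(721 + 7/142) = 148/(102389/142) = 148*(142/102389) = 21016/102389 ≈ 0.20526)
q(-37, h(-3, 6)) + H*(-958) = -37 + (21016/102389)*(-958) = -37 - 20133328/102389 = -23921721/102389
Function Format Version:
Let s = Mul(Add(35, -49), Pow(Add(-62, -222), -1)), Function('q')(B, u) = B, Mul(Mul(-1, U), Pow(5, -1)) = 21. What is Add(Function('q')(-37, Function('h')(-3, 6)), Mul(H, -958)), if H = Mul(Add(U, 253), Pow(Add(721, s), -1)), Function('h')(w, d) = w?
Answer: Rational(-23921721, 102389) ≈ -233.64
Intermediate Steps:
U = -105 (U = Mul(-5, 21) = -105)
s = Rational(7, 142) (s = Mul(-14, Pow(-284, -1)) = Mul(-14, Rational(-1, 284)) = Rational(7, 142) ≈ 0.049296)
H = Rational(21016, 102389) (H = Mul(Add(-105, 253), Pow(Add(721, Rational(7, 142)), -1)) = Mul(148, Pow(Rational(102389, 142), -1)) = Mul(148, Rational(142, 102389)) = Rational(21016, 102389) ≈ 0.20526)
Add(Function('q')(-37, Function('h')(-3, 6)), Mul(H, -958)) = Add(-37, Mul(Rational(21016, 102389), -958)) = Add(-37, Rational(-20133328, 102389)) = Rational(-23921721, 102389)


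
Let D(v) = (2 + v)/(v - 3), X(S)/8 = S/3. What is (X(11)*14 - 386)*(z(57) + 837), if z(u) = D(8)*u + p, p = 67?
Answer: 75332/3 ≈ 25111.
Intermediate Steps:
X(S) = 8*S/3 (X(S) = 8*(S/3) = 8*S/3)
D(v) = (2 + v)/(-3 + v)
z(u) = 67 + 2*u (z(u) = ((2 + 8)/(-3 + 8))*u + 67 = (10/5)*u + 67 = ((1/5)*10)*u + 67 = 2*u + 67 = 67 + 2*u)
(X(11)*14 - 386)*(z(57) + 837) = (((8/3)*11)*14 - 386)*((67 + 2*57) + 837) = ((88/3)*14 - 386)*((67 + 114) + 837) = (1232/3 - 386)*(181 + 837) = (74/3)*1018 = 75332/3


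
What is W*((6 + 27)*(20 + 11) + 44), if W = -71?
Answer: -75757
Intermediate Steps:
W*((6 + 27)*(20 + 11) + 44) = -71*((6 + 27)*(20 + 11) + 44) = -71*(33*31 + 44) = -71*(1023 + 44) = -71*1067 = -75757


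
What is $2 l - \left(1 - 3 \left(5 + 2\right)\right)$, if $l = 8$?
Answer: $36$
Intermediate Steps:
$2 l - \left(1 - 3 \left(5 + 2\right)\right) = 2 \cdot 8 - \left(1 - 3 \left(5 + 2\right)\right) = 16 + \left(-1 + 3 \cdot 7\right) = 16 + \left(-1 + 21\right) = 16 + 20 = 36$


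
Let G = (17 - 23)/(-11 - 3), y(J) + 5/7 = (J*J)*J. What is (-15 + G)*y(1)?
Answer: -204/49 ≈ -4.1633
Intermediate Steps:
y(J) = -5/7 + J³ (y(J) = -5/7 + (J*J)*J = -5/7 + J²*J = -5/7 + J³)
G = 3/7 (G = -6/(-14) = -6*(-1/14) = 3/7 ≈ 0.42857)
(-15 + G)*y(1) = (-15 + 3/7)*(-5/7 + 1³) = -102*(-5/7 + 1)/7 = -102/7*2/7 = -204/49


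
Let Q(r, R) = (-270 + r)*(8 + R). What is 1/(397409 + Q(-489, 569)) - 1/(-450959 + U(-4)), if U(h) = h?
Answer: -410429/18279334242 ≈ -2.2453e-5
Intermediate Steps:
1/(397409 + Q(-489, 569)) - 1/(-450959 + U(-4)) = 1/(397409 + (-2160 - 270*569 + 8*(-489) + 569*(-489))) - 1/(-450959 - 4) = 1/(397409 + (-2160 - 153630 - 3912 - 278241)) - 1/(-450963) = 1/(397409 - 437943) - 1*(-1/450963) = 1/(-40534) + 1/450963 = -1/40534 + 1/450963 = -410429/18279334242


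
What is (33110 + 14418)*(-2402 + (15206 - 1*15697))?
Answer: -137498504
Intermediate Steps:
(33110 + 14418)*(-2402 + (15206 - 1*15697)) = 47528*(-2402 + (15206 - 15697)) = 47528*(-2402 - 491) = 47528*(-2893) = -137498504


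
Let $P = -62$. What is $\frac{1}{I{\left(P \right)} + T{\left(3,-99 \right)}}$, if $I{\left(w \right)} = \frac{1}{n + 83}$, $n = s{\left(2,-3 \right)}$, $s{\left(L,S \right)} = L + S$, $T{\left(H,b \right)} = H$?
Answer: $\frac{82}{247} \approx 0.33198$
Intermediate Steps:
$n = -1$ ($n = 2 - 3 = -1$)
$I{\left(w \right)} = \frac{1}{82}$ ($I{\left(w \right)} = \frac{1}{-1 + 83} = \frac{1}{82}$)
$\frac{1}{I{\left(P \right)} + T{\left(3,-99 \right)}} = \frac{1}{\frac{1}{82} + 3} = \frac{1}{\frac{247}{82}} = \frac{82}{247}$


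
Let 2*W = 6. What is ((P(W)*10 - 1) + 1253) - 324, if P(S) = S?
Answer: 958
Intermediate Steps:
W = 3 (W = (1/2)*6 = 3)
((P(W)*10 - 1) + 1253) - 324 = ((3*10 - 1) + 1253) - 324 = ((30 - 1) + 1253) - 324 = (29 + 1253) - 324 = 1282 - 324 = 958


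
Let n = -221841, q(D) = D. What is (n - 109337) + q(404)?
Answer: -330774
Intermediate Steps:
(n - 109337) + q(404) = (-221841 - 109337) + 404 = -331178 + 404 = -330774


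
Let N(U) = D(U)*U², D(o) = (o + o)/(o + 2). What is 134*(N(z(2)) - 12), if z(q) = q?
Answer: -1072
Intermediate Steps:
D(o) = 2*o/(2 + o) (D(o) = (2*o)/(2 + o) = 2*o/(2 + o))
N(U) = 2*U³/(2 + U) (N(U) = (2*U/(2 + U))*U² = 2*U³/(2 + U))
134*(N(z(2)) - 12) = 134*(2*2³/(2 + 2) - 12) = 134*(2*8/4 - 12) = 134*(2*8*(¼) - 12) = 134*(4 - 12) = 134*(-8) = -1072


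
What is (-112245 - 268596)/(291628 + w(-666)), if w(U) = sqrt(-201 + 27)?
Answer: -55531949574/42523445279 + 380841*I*sqrt(174)/85046890558 ≈ -1.3059 + 5.9069e-5*I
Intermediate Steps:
w(U) = I*sqrt(174) (w(U) = sqrt(-174) = I*sqrt(174))
(-112245 - 268596)/(291628 + w(-666)) = (-112245 - 268596)/(291628 + I*sqrt(174)) = -380841/(291628 + I*sqrt(174))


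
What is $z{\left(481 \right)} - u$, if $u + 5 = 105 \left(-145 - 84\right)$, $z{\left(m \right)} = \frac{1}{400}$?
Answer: $\frac{9620001}{400} \approx 24050.0$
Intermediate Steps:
$z{\left(m \right)} = \frac{1}{400}$
$u = -24050$ ($u = -5 + 105 \left(-145 - 84\right) = -5 + 105 \left(-229\right) = -5 - 24045 = -24050$)
$z{\left(481 \right)} - u = \frac{1}{400} - -24050 = \frac{1}{400} + 24050 = \frac{9620001}{400}$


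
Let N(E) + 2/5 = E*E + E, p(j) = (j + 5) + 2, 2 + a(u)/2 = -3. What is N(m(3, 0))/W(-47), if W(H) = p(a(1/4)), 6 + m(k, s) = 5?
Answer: 2/15 ≈ 0.13333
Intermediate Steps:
a(u) = -10 (a(u) = -4 + 2*(-3) = -4 - 6 = -10)
m(k, s) = -1 (m(k, s) = -6 + 5 = -1)
p(j) = 7 + j (p(j) = (5 + j) + 2 = 7 + j)
W(H) = -3 (W(H) = 7 - 10 = -3)
N(E) = -⅖ + E + E² (N(E) = -⅖ + (E*E + E) = -⅖ + (E² + E) = -⅖ + (E + E²) = -⅖ + E + E²)
N(m(3, 0))/W(-47) = (-⅖ - 1 + (-1)²)/(-3) = (-⅖ - 1 + 1)*(-⅓) = -⅖*(-⅓) = 2/15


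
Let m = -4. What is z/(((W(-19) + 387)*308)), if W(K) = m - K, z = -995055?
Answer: -331685/41272 ≈ -8.0366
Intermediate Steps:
W(K) = -4 - K
z/(((W(-19) + 387)*308)) = -995055*1/(308*((-4 - 1*(-19)) + 387)) = -995055*1/(308*((-4 + 19) + 387)) = -995055*1/(308*(15 + 387)) = -995055/(402*308) = -995055/123816 = -995055*1/123816 = -331685/41272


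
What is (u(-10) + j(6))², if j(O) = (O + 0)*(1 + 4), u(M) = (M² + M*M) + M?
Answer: 48400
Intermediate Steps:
u(M) = M + 2*M² (u(M) = (M² + M²) + M = 2*M² + M = M + 2*M²)
j(O) = 5*O (j(O) = O*5 = 5*O)
(u(-10) + j(6))² = (-10*(1 + 2*(-10)) + 5*6)² = (-10*(1 - 20) + 30)² = (-10*(-19) + 30)² = (190 + 30)² = 220² = 48400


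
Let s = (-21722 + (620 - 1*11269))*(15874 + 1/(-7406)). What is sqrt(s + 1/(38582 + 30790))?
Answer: I*sqrt(1780574584985235939095)/1861482 ≈ 22668.0*I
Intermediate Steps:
s = -3805626790753/7406 (s = (-21722 + (620 - 11269))*(15874 - 1/7406) = (-21722 - 10649)*(117562843/7406) = -32371*117562843/7406 = -3805626790753/7406 ≈ -5.1386e+8)
sqrt(s + 1/(38582 + 30790)) = sqrt(-3805626790753/7406 + 1/(38582 + 30790)) = sqrt(-3805626790753/7406 + 1/69372) = sqrt(-132001970864054855/256884516) = I*sqrt(1780574584985235939095)/1861482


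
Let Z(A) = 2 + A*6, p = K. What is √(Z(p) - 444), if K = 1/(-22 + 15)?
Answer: 10*I*√217/7 ≈ 21.044*I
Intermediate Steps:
K = -⅐ (K = 1/(-7) = -⅐ ≈ -0.14286)
p = -⅐ ≈ -0.14286
Z(A) = 2 + 6*A
√(Z(p) - 444) = √((2 + 6*(-⅐)) - 444) = √((2 - 6/7) - 444) = √(8/7 - 444) = √(-3100/7) = 10*I*√217/7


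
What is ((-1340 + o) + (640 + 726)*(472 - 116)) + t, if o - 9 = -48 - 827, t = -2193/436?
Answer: 211061047/436 ≈ 4.8409e+5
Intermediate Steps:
t = -2193/436 (t = -2193*1/436 = -2193/436 ≈ -5.0298)
o = -866 (o = 9 + (-48 - 827) = 9 - 875 = -866)
((-1340 + o) + (640 + 726)*(472 - 116)) + t = ((-1340 - 866) + (640 + 726)*(472 - 116)) - 2193/436 = (-2206 + 1366*356) - 2193/436 = (-2206 + 486296) - 2193/436 = 484090 - 2193/436 = 211061047/436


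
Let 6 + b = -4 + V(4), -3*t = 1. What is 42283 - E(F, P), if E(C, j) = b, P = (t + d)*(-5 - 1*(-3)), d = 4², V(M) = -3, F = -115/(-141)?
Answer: 42296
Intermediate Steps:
F = 115/141 (F = -115*(-1/141) = 115/141 ≈ 0.81560)
d = 16
t = -⅓ (t = -⅓*1 = -⅓ ≈ -0.33333)
P = -94/3 (P = (-⅓ + 16)*(-5 - 1*(-3)) = 47*(-5 + 3)/3 = (47/3)*(-2) = -94/3 ≈ -31.333)
b = -13 (b = -6 + (-4 - 3) = -6 - 7 = -13)
E(C, j) = -13
42283 - E(F, P) = 42283 - 1*(-13) = 42283 + 13 = 42296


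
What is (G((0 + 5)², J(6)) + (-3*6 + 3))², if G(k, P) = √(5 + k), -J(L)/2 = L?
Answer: (15 - √30)² ≈ 90.683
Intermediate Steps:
J(L) = -2*L
(G((0 + 5)², J(6)) + (-3*6 + 3))² = (√(5 + (0 + 5)²) + (-3*6 + 3))² = (√(5 + 5²) + (-18 + 3))² = (√(5 + 25) - 15)² = (√30 - 15)² = (-15 + √30)²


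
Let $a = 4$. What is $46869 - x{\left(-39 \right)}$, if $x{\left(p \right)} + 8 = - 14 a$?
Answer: $46933$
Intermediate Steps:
$x{\left(p \right)} = -64$ ($x{\left(p \right)} = -8 - 56 = -64$)
$46869 - x{\left(-39 \right)} = 46869 - -64 = 46869 + 64 = 46933$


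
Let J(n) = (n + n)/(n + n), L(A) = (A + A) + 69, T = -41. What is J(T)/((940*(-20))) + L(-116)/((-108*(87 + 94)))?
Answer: 761213/91875600 ≈ 0.0082853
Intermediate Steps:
L(A) = 69 + 2*A (L(A) = 2*A + 69 = 69 + 2*A)
J(n) = 1 (J(n) = (2*n)/((2*n)) = (2*n)*(1/(2*n)) = 1)
J(T)/((940*(-20))) + L(-116)/((-108*(87 + 94))) = 1/(940*(-20)) + (69 + 2*(-116))/((-108*(87 + 94))) = 1/(-18800) + (69 - 232)/((-108*181)) = 1*(-1/18800) - 163/(-19548) = -1/18800 - 163*(-1/19548) = -1/18800 + 163/19548 = 761213/91875600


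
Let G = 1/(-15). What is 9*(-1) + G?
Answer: -136/15 ≈ -9.0667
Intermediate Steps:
G = -1/15 (G = 1*(-1/15) = -1/15 ≈ -0.066667)
9*(-1) + G = 9*(-1) - 1/15 = -9 - 1/15 = -136/15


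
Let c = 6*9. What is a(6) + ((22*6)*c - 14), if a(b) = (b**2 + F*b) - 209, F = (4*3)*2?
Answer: 7085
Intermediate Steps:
F = 24 (F = 12*2 = 24)
a(b) = -209 + b**2 + 24*b (a(b) = (b**2 + 24*b) - 209 = -209 + b**2 + 24*b)
c = 54
a(6) + ((22*6)*c - 14) = (-209 + 6**2 + 24*6) + ((22*6)*54 - 14) = (-209 + 36 + 144) + (132*54 - 14) = -29 + (7128 - 14) = -29 + 7114 = 7085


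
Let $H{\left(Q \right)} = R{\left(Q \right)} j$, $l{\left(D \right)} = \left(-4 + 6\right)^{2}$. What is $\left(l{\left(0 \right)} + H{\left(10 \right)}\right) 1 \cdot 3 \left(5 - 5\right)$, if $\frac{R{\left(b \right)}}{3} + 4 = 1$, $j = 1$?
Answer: $0$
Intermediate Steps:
$R{\left(b \right)} = -9$ ($R{\left(b \right)} = -12 + 3 \cdot 1 = -12 + 3 = -9$)
$l{\left(D \right)} = 4$ ($l{\left(D \right)} = 2^{2} = 4$)
$H{\left(Q \right)} = -9$ ($H{\left(Q \right)} = \left(-9\right) 1 = -9$)
$\left(l{\left(0 \right)} + H{\left(10 \right)}\right) 1 \cdot 3 \left(5 - 5\right) = \left(4 - 9\right) 1 \cdot 3 \left(5 - 5\right) = - 5 \cdot 3 \cdot 0 = \left(-5\right) 0 = 0$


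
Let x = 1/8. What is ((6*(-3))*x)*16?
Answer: -36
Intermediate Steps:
x = ⅛ ≈ 0.12500
((6*(-3))*x)*16 = ((6*(-3))*(⅛))*16 = -18*⅛*16 = -9/4*16 = -36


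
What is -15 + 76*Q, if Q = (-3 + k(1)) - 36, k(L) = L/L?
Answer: -2903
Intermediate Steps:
k(L) = 1
Q = -38 (Q = (-3 + 1) - 36 = -2 - 36 = -38)
-15 + 76*Q = -15 + 76*(-38) = -15 - 2888 = -2903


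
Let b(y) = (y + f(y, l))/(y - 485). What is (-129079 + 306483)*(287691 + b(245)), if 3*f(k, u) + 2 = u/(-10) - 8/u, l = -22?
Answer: 126317448489886/2475 ≈ 5.1037e+10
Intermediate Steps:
f(k, u) = -⅔ - 8/(3*u) - u/30 (f(k, u) = -⅔ + (u/(-10) - 8/u)/3 = -⅔ + (u*(-⅒) - 8/u)/3 = -⅔ + (-u/10 - 8/u)/3 = -⅔ + (-8/u - u/10)/3 = -⅔ + (-8/(3*u) - u/30) = -⅔ - 8/(3*u) - u/30)
b(y) = (31/165 + y)/(-485 + y) (b(y) = (y + (1/30)*(-80 - 1*(-22)*(20 - 22))/(-22))/(y - 485) = (y + (1/30)*(-1/22)*(-80 - 1*(-22)*(-2)))/(-485 + y) = (y + (1/30)*(-1/22)*(-80 - 44))/(-485 + y) = (y + (1/30)*(-1/22)*(-124))/(-485 + y) = (y + 31/165)/(-485 + y) = (31/165 + y)/(-485 + y))
(-129079 + 306483)*(287691 + b(245)) = (-129079 + 306483)*(287691 + (31/165 + 245)/(-485 + 245)) = 177404*(287691 + (40456/165)/(-240)) = 177404*(287691 - 1/240*40456/165) = 177404*(287691 - 5057/4950) = 177404*(1424065393/4950) = 126317448489886/2475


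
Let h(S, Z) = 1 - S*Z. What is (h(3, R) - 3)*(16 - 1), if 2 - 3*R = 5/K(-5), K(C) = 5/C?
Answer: -135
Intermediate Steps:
R = 7/3 (R = 2/3 - 5/(3*(5/(-5))) = 2/3 - 5/(3*(5*(-1/5))) = 2/3 - 5/(3*(-1)) = 2/3 - 5*(-1)/3 = 2/3 - 1/3*(-5) = 2/3 + 5/3 = 7/3 ≈ 2.3333)
h(S, Z) = 1 - S*Z
(h(3, R) - 3)*(16 - 1) = ((1 - 1*3*7/3) - 3)*(16 - 1) = ((1 - 7) - 3)*15 = (-6 - 3)*15 = -9*15 = -135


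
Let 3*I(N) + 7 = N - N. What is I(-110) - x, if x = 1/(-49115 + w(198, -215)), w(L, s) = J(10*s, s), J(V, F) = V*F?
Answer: -2891948/1239405 ≈ -2.3333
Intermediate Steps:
I(N) = -7/3 (I(N) = -7/3 + (N - N)/3 = -7/3 + (1/3)*0 = -7/3 + 0 = -7/3)
J(V, F) = F*V
w(L, s) = 10*s**2 (w(L, s) = s*(10*s) = 10*s**2)
x = 1/413135 (x = 1/(-49115 + 10*(-215)**2) = 1/(-49115 + 10*46225) = 1/(-49115 + 462250) = 1/413135 ≈ 2.4205e-6)
I(-110) - x = -7/3 - 1*1/413135 = -7/3 - 1/413135 = -2891948/1239405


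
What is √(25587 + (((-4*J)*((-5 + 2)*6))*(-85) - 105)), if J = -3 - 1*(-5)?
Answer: √13242 ≈ 115.07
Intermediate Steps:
J = 2 (J = -3 + 5 = 2)
√(25587 + (((-4*J)*((-5 + 2)*6))*(-85) - 105)) = √(25587 + (((-4*2)*((-5 + 2)*6))*(-85) - 105)) = √(25587 + (-(-24)*6*(-85) - 105)) = √(25587 + (-8*(-18)*(-85) - 105)) = √(25587 + (144*(-85) - 105)) = √(25587 + (-12240 - 105)) = √(25587 - 12345) = √13242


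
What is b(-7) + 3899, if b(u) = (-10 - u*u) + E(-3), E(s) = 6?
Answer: 3846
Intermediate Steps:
b(u) = -4 - u² (b(u) = (-10 - u*u) + 6 = (-10 - u²) + 6 = -4 - u²)
b(-7) + 3899 = (-4 - 1*(-7)²) + 3899 = (-4 - 1*49) + 3899 = (-4 - 49) + 3899 = -53 + 3899 = 3846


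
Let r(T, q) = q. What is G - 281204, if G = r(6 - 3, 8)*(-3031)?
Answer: -305452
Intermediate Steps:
G = -24248 (G = 8*(-3031) = -24248)
G - 281204 = -24248 - 281204 = -305452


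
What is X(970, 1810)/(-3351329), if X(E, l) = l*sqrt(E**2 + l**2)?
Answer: -18100*sqrt(42170)/3351329 ≈ -1.1091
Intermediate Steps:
X(970, 1810)/(-3351329) = (1810*sqrt(970**2 + 1810**2))/(-3351329) = (1810*sqrt(940900 + 3276100))*(-1/3351329) = (1810*sqrt(4217000))*(-1/3351329) = (1810*(10*sqrt(42170)))*(-1/3351329) = (18100*sqrt(42170))*(-1/3351329) = -18100*sqrt(42170)/3351329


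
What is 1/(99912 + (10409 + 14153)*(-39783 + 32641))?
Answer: -1/175321892 ≈ -5.7038e-9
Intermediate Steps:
1/(99912 + (10409 + 14153)*(-39783 + 32641)) = 1/(99912 + 24562*(-7142)) = 1/(99912 - 175421804) = 1/(-175321892) = -1/175321892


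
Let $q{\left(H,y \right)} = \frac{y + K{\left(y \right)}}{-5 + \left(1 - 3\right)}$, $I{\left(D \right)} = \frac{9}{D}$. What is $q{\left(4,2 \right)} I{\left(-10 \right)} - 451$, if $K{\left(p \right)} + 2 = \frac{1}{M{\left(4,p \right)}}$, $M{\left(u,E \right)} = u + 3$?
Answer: $- \frac{220981}{490} \approx -450.98$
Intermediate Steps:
$M{\left(u,E \right)} = 3 + u$
$K{\left(p \right)} = - \frac{13}{7}$ ($K{\left(p \right)} = -2 + \frac{1}{3 + 4} = -2 + \frac{1}{7} = - \frac{13}{7}$)
$q{\left(H,y \right)} = \frac{13}{49} - \frac{y}{7}$ ($q{\left(H,y \right)} = \frac{y - \frac{13}{7}}{-5 + \left(1 - 3\right)} = \frac{- \frac{13}{7} + y}{-5 + \left(1 - 3\right)} = \frac{- \frac{13}{7} + y}{-5 - 2} = \frac{- \frac{13}{7} + y}{-7} = \left(- \frac{13}{7} + y\right) \left(- \frac{1}{7}\right) = \frac{13}{49} - \frac{y}{7}$)
$q{\left(4,2 \right)} I{\left(-10 \right)} - 451 = \left(\frac{13}{49} - \frac{2}{7}\right) \frac{9}{-10} - 451 = \left(\frac{13}{49} - \frac{2}{7}\right) 9 \left(- \frac{1}{10}\right) - 451 = \left(- \frac{1}{49}\right) \left(- \frac{9}{10}\right) - 451 = \frac{9}{490} - 451 = - \frac{220981}{490}$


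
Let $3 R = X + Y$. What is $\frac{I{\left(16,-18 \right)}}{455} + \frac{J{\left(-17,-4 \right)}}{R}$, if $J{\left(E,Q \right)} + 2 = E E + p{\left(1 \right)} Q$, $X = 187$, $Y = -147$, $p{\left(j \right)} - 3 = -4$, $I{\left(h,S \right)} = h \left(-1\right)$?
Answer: $\frac{15863}{728} \approx 21.79$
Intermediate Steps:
$I{\left(h,S \right)} = - h$
$p{\left(j \right)} = -1$ ($p{\left(j \right)} = 3 - 4 = -1$)
$J{\left(E,Q \right)} = -2 + E^{2} - Q$ ($J{\left(E,Q \right)} = -2 + \left(E E - Q\right) = -2 + \left(E^{2} - Q\right) = -2 + E^{2} - Q$)
$R = \frac{40}{3}$ ($R = \frac{187 - 147}{3} = \frac{1}{3} \cdot 40 = \frac{40}{3} \approx 13.333$)
$\frac{I{\left(16,-18 \right)}}{455} + \frac{J{\left(-17,-4 \right)}}{R} = \frac{\left(-1\right) 16}{455} + \frac{-2 + \left(-17\right)^{2} - -4}{\frac{40}{3}} = \left(-16\right) \frac{1}{455} + \left(-2 + 289 + 4\right) \frac{3}{40} = - \frac{16}{455} + 291 \cdot \frac{3}{40} = - \frac{16}{455} + \frac{873}{40} = \frac{15863}{728}$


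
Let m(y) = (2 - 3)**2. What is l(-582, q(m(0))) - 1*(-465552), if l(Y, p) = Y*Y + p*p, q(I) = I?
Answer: 804277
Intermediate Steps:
m(y) = 1 (m(y) = (-1)**2 = 1)
l(Y, p) = Y**2 + p**2
l(-582, q(m(0))) - 1*(-465552) = ((-582)**2 + 1**2) - 1*(-465552) = (338724 + 1) + 465552 = 338725 + 465552 = 804277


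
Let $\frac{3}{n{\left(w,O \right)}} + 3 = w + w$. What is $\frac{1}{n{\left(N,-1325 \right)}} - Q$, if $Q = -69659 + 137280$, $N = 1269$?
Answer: $-66776$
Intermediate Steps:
$n{\left(w,O \right)} = \frac{3}{-3 + 2 w}$ ($n{\left(w,O \right)} = \frac{3}{-3 + \left(w + w\right)} = \frac{3}{-3 + 2 w}$)
$Q = 67621$
$\frac{1}{n{\left(N,-1325 \right)}} - Q = \frac{1}{3 \frac{1}{-3 + 2 \cdot 1269}} - 67621 = \frac{1}{3 \frac{1}{-3 + 2538}} - 67621 = \frac{1}{3 \cdot \frac{1}{2535}} - 67621 = \frac{1}{\frac{1}{845}} - 67621 = 845 - 67621 = -66776$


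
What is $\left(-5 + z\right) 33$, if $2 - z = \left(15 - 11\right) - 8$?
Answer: $33$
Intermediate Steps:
$z = 6$ ($z = 2 - \left(\left(15 - 11\right) - 8\right) = 2 - \left(4 - 8\right) = 2 - -4 = 2 + 4 = 6$)
$\left(-5 + z\right) 33 = \left(-5 + 6\right) 33 = 1 \cdot 33 = 33$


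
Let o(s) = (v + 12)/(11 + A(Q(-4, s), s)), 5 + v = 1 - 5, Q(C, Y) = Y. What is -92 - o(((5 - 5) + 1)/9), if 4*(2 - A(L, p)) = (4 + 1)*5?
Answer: -832/9 ≈ -92.444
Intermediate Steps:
v = -9 (v = -5 + (1 - 5) = -5 - 4 = -9)
A(L, p) = -17/4 (A(L, p) = 2 - (4 + 1)*5/4 = 2 - 5*5/4 = 2 - ¼*25 = 2 - 25/4 = -17/4)
o(s) = 4/9 (o(s) = (-9 + 12)/(11 - 17/4) = 3/(27/4) = 3*(4/27) = 4/9)
-92 - o(((5 - 5) + 1)/9) = -92 - 1*4/9 = -92 - 4/9 = -832/9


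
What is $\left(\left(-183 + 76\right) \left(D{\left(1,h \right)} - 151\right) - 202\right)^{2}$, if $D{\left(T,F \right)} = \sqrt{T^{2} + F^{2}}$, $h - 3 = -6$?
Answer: $254676515 - 3414370 \sqrt{10} \approx 2.4388 \cdot 10^{8}$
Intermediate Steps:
$h = -3$ ($h = 3 - 6 = -3$)
$D{\left(T,F \right)} = \sqrt{F^{2} + T^{2}}$
$\left(\left(-183 + 76\right) \left(D{\left(1,h \right)} - 151\right) - 202\right)^{2} = \left(\left(-183 + 76\right) \left(\sqrt{\left(-3\right)^{2} + 1^{2}} - 151\right) - 202\right)^{2} = \left(- 107 \left(\sqrt{9 + 1} - 151\right) - 202\right)^{2} = \left(- 107 \left(\sqrt{10} - 151\right) - 202\right)^{2} = \left(- 107 \left(-151 + \sqrt{10}\right) - 202\right)^{2} = \left(\left(16157 - 107 \sqrt{10}\right) - 202\right)^{2} = \left(15955 - 107 \sqrt{10}\right)^{2}$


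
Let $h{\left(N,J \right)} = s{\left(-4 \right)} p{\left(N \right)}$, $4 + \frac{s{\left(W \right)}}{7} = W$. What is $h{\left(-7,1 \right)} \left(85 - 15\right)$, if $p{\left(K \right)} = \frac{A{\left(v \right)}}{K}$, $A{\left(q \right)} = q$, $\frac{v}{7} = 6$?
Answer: $23520$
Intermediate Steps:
$v = 42$ ($v = 7 \cdot 6 = 42$)
$s{\left(W \right)} = -28 + 7 W$
$p{\left(K \right)} = \frac{42}{K}$
$h{\left(N,J \right)} = - \frac{2352}{N}$ ($h{\left(N,J \right)} = \left(-28 + 7 \left(-4\right)\right) \frac{42}{N} = \left(-28 - 28\right) \frac{42}{N} = - 56 \frac{42}{N} = - \frac{2352}{N}$)
$h{\left(-7,1 \right)} \left(85 - 15\right) = - \frac{2352}{-7} \left(85 - 15\right) = \left(-2352\right) \left(- \frac{1}{7}\right) 70 = 336 \cdot 70 = 23520$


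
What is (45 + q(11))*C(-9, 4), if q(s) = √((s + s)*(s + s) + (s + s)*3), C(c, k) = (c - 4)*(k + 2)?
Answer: -3510 - 390*√22 ≈ -5339.3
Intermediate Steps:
C(c, k) = (-4 + c)*(2 + k)
q(s) = √(4*s² + 6*s) (q(s) = √((2*s)*(2*s) + (2*s)*3) = √(4*s² + 6*s))
(45 + q(11))*C(-9, 4) = (45 + √2*√(11*(3 + 2*11)))*(-8 - 4*4 + 2*(-9) - 9*4) = (45 + √2*√(11*(3 + 22)))*(-8 - 16 - 18 - 36) = (45 + √2*√(11*25))*(-78) = (45 + √2*√275)*(-78) = (45 + √2*(5*√11))*(-78) = (45 + 5*√22)*(-78) = -3510 - 390*√22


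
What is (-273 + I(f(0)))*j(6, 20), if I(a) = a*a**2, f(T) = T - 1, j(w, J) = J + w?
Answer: -7124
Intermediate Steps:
f(T) = -1 + T
I(a) = a**3
(-273 + I(f(0)))*j(6, 20) = (-273 + (-1 + 0)**3)*(20 + 6) = (-273 + (-1)**3)*26 = (-273 - 1)*26 = -274*26 = -7124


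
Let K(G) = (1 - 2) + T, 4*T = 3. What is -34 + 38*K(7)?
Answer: -87/2 ≈ -43.500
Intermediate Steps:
T = ¾ (T = (¼)*3 = ¾ ≈ 0.75000)
K(G) = -¼ (K(G) = (1 - 2) + ¾ = -1 + ¾ = -¼)
-34 + 38*K(7) = -34 + 38*(-¼) = -34 - 19/2 = -87/2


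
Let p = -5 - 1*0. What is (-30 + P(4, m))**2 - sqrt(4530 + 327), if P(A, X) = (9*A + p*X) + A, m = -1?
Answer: 225 - sqrt(4857) ≈ 155.31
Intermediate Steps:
p = -5 (p = -5 + 0 = -5)
P(A, X) = -5*X + 10*A (P(A, X) = (9*A - 5*X) + A = (-5*X + 9*A) + A = -5*X + 10*A)
(-30 + P(4, m))**2 - sqrt(4530 + 327) = (-30 + (-5*(-1) + 10*4))**2 - sqrt(4530 + 327) = (-30 + (5 + 40))**2 - sqrt(4857) = (-30 + 45)**2 - sqrt(4857) = 15**2 - sqrt(4857) = 225 - sqrt(4857)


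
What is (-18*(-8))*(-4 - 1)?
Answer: -720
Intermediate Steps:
(-18*(-8))*(-4 - 1) = 144*(-5) = -720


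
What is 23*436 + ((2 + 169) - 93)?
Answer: 10106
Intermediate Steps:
23*436 + ((2 + 169) - 93) = 10028 + (171 - 93) = 10028 + 78 = 10106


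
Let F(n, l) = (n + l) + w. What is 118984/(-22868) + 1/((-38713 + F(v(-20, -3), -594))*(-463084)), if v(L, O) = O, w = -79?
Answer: -542579404692579/104280456419692 ≈ -5.2031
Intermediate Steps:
F(n, l) = -79 + l + n (F(n, l) = (n + l) - 79 = (l + n) - 79 = -79 + l + n)
118984/(-22868) + 1/((-38713 + F(v(-20, -3), -594))*(-463084)) = 118984/(-22868) + 1/(-38713 + (-79 - 594 - 3)*(-463084)) = 118984*(-1/22868) - 1/463084/(-38713 - 676) = -29746/5717 - 1/463084/(-39389) = -29746/5717 - 1/39389*(-1/463084) = -29746/5717 + 1/18240415676 = -542579404692579/104280456419692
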